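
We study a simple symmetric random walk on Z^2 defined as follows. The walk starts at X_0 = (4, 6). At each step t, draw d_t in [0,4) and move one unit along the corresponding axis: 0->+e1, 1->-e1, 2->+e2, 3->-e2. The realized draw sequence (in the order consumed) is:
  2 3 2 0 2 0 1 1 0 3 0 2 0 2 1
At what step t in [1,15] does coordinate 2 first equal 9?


14

t=0: X=(4, 6), d=2 → +e2, X_1=(4, 7)
t=1: X=(4, 7), d=3 → -e2, X_2=(4, 6)
t=2: X=(4, 6), d=2 → +e2, X_3=(4, 7)
t=3: X=(4, 7), d=0 → +e1, X_4=(5, 7)
t=4: X=(5, 7), d=2 → +e2, X_5=(5, 8)
t=5: X=(5, 8), d=0 → +e1, X_6=(6, 8)
t=6: X=(6, 8), d=1 → -e1, X_7=(5, 8)
t=7: X=(5, 8), d=1 → -e1, X_8=(4, 8)
t=8: X=(4, 8), d=0 → +e1, X_9=(5, 8)
t=9: X=(5, 8), d=3 → -e2, X_10=(5, 7)
t=10: X=(5, 7), d=0 → +e1, X_11=(6, 7)
t=11: X=(6, 7), d=2 → +e2, X_12=(6, 8)
t=12: X=(6, 8), d=0 → +e1, X_13=(7, 8)
t=13: X=(7, 8), d=2 → +e2, X_14=(7, 9)
t=14: X=(7, 9), d=1 → -e1, X_15=(6, 9)


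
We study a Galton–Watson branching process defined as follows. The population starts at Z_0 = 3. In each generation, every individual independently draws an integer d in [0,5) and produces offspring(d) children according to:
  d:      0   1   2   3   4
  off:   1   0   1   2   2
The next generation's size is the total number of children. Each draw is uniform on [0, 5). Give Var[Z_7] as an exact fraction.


Outcome values over d=0..4: [1, 0, 1, 2, 2]
Σy = 6, Σy² = 10, M = 5
μ = 6/5 = 6/5,  σ² = 10/5 − (6/5)² = 14/25
V_0 = 0, E_0 = 3
V_1 = 14/25·E_0 + (6/5)²·V_0 = 42/25;  E_1 = 18/5
V_2 = 14/25·E_1 + (6/5)²·V_1 = 2772/625;  E_2 = 108/25
V_3 = 14/25·E_2 + (6/5)²·V_2 = 137592/15625;  E_3 = 648/125
V_4 = 14/25·E_3 + (6/5)²·V_3 = 6087312/390625;  E_4 = 3888/625
V_5 = 14/25·E_4 + (6/5)²·V_4 = 253163232/9765625;  E_5 = 23328/3125
V_6 = 14/25·E_5 + (6/5)²·V_5 = 10134476352/244140625;  E_6 = 139968/15625
V_7 = 14/25·E_6 + (6/5)²·V_6 = 395459148672/6103515625;  E_7 = 839808/78125

395459148672/6103515625


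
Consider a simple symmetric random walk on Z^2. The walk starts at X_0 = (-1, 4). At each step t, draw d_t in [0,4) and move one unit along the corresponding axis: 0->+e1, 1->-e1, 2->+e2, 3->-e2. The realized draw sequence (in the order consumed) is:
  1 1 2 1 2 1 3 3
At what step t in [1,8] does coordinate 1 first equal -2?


t=0: X=(-1, 4), d=1 → -e1, X_1=(-2, 4)
t=1: X=(-2, 4), d=1 → -e1, X_2=(-3, 4)
t=2: X=(-3, 4), d=2 → +e2, X_3=(-3, 5)
t=3: X=(-3, 5), d=1 → -e1, X_4=(-4, 5)
t=4: X=(-4, 5), d=2 → +e2, X_5=(-4, 6)
t=5: X=(-4, 6), d=1 → -e1, X_6=(-5, 6)
t=6: X=(-5, 6), d=3 → -e2, X_7=(-5, 5)
t=7: X=(-5, 5), d=3 → -e2, X_8=(-5, 4)

1


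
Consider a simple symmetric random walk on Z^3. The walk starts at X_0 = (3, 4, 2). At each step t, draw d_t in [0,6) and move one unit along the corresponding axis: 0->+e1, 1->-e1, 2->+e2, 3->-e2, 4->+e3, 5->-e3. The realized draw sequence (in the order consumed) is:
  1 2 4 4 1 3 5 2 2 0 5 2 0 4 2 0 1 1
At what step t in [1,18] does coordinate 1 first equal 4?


t=0: X=(3, 4, 2), d=1 → -e1, X_1=(2, 4, 2)
t=1: X=(2, 4, 2), d=2 → +e2, X_2=(2, 5, 2)
t=2: X=(2, 5, 2), d=4 → +e3, X_3=(2, 5, 3)
t=3: X=(2, 5, 3), d=4 → +e3, X_4=(2, 5, 4)
t=4: X=(2, 5, 4), d=1 → -e1, X_5=(1, 5, 4)
t=5: X=(1, 5, 4), d=3 → -e2, X_6=(1, 4, 4)
t=6: X=(1, 4, 4), d=5 → -e3, X_7=(1, 4, 3)
t=7: X=(1, 4, 3), d=2 → +e2, X_8=(1, 5, 3)
t=8: X=(1, 5, 3), d=2 → +e2, X_9=(1, 6, 3)
t=9: X=(1, 6, 3), d=0 → +e1, X_10=(2, 6, 3)
t=10: X=(2, 6, 3), d=5 → -e3, X_11=(2, 6, 2)
t=11: X=(2, 6, 2), d=2 → +e2, X_12=(2, 7, 2)
t=12: X=(2, 7, 2), d=0 → +e1, X_13=(3, 7, 2)
t=13: X=(3, 7, 2), d=4 → +e3, X_14=(3, 7, 3)
t=14: X=(3, 7, 3), d=2 → +e2, X_15=(3, 8, 3)
t=15: X=(3, 8, 3), d=0 → +e1, X_16=(4, 8, 3)
t=16: X=(4, 8, 3), d=1 → -e1, X_17=(3, 8, 3)
t=17: X=(3, 8, 3), d=1 → -e1, X_18=(2, 8, 3)

16


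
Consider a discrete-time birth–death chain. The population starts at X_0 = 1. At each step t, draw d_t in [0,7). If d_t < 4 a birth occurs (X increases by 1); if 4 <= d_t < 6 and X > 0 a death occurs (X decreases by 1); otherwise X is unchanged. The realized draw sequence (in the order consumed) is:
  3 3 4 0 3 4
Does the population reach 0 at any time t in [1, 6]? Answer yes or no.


t=0: X=1, d=3 → birth, X_1=2
t=1: X=2, d=3 → birth, X_2=3
t=2: X=3, d=4 → death, X_3=2
t=3: X=2, d=0 → birth, X_4=3
t=4: X=3, d=3 → birth, X_5=4
t=5: X=4, d=4 → death, X_6=3

no


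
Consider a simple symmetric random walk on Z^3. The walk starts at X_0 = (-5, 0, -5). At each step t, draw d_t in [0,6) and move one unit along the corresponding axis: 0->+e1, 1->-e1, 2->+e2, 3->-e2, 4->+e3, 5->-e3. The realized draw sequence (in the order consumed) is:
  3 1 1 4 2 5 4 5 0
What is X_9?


(-6, 0, -5)

t=0: X=(-5, 0, -5), d=3 → -e2, X_1=(-5, -1, -5)
t=1: X=(-5, -1, -5), d=1 → -e1, X_2=(-6, -1, -5)
t=2: X=(-6, -1, -5), d=1 → -e1, X_3=(-7, -1, -5)
t=3: X=(-7, -1, -5), d=4 → +e3, X_4=(-7, -1, -4)
t=4: X=(-7, -1, -4), d=2 → +e2, X_5=(-7, 0, -4)
t=5: X=(-7, 0, -4), d=5 → -e3, X_6=(-7, 0, -5)
t=6: X=(-7, 0, -5), d=4 → +e3, X_7=(-7, 0, -4)
t=7: X=(-7, 0, -4), d=5 → -e3, X_8=(-7, 0, -5)
t=8: X=(-7, 0, -5), d=0 → +e1, X_9=(-6, 0, -5)


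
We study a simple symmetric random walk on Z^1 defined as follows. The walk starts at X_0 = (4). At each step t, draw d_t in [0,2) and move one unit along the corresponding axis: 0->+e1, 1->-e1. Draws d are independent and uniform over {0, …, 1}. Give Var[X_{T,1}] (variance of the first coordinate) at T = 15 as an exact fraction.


Outcome values over d=0..1: [1, -1]
Σy = 0, Σy² = 2, M = 2
μ = 0/2 = 0,  σ² = 2/2 − (0)² = 1
Independent increments: Var[X_15] = 15·σ² = 15·(1) = 15

15


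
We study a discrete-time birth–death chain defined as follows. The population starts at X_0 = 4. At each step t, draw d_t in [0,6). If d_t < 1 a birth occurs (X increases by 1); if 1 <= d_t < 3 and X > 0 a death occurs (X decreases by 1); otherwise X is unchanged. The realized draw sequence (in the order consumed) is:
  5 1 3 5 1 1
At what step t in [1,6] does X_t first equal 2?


t=0: X=4, d=5 → hold, X_1=4
t=1: X=4, d=1 → death, X_2=3
t=2: X=3, d=3 → hold, X_3=3
t=3: X=3, d=5 → hold, X_4=3
t=4: X=3, d=1 → death, X_5=2
t=5: X=2, d=1 → death, X_6=1

5


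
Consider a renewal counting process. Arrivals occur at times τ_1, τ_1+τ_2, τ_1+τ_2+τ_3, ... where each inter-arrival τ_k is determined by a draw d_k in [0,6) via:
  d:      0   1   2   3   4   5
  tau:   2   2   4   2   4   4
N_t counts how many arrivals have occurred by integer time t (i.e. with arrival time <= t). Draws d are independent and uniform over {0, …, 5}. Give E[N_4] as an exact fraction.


Inter-arrival values over d=0..5: [2, 2, 4, 2, 4, 4]
Each d has probability 1/6, so the pmf of τ is: f(2) = 1/2, f(4) = 1/2
Renewal equation for m(n) = E[N_n]: condition on τ_1 = k (if k <= n, one arrival plus a fresh copy on the remaining n−k steps): m(n) = F(n) + Σ_{k<=n} f(k)·m(n−k), where F(n) = P(τ <= n) and m(0) = 0
m(1) = F(1) = 0
m(2) = F(2) = 1/2
m(3) = F(3) = 1/2
m(4) = F(4) + f(2)·m(2) = 1 + 1/2·1/2 = 5/4
E[N_4] = m(4) = 5/4

5/4


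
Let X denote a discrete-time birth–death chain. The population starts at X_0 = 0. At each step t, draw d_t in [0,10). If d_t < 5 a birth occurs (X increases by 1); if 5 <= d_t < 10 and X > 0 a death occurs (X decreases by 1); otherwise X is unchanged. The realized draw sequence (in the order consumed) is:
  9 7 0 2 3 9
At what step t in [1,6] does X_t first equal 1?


3

t=0: X=0, d=9 → hold, X_1=0
t=1: X=0, d=7 → hold, X_2=0
t=2: X=0, d=0 → birth, X_3=1
t=3: X=1, d=2 → birth, X_4=2
t=4: X=2, d=3 → birth, X_5=3
t=5: X=3, d=9 → death, X_6=2


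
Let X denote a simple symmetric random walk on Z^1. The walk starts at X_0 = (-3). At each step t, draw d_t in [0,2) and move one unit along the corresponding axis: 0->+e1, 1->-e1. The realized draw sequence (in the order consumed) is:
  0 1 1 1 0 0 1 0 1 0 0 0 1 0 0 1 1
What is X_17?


t=0: X=(-3), d=0 → +e1, X_1=(-2)
t=1: X=(-2), d=1 → -e1, X_2=(-3)
t=2: X=(-3), d=1 → -e1, X_3=(-4)
t=3: X=(-4), d=1 → -e1, X_4=(-5)
t=4: X=(-5), d=0 → +e1, X_5=(-4)
t=5: X=(-4), d=0 → +e1, X_6=(-3)
t=6: X=(-3), d=1 → -e1, X_7=(-4)
t=7: X=(-4), d=0 → +e1, X_8=(-3)
t=8: X=(-3), d=1 → -e1, X_9=(-4)
t=9: X=(-4), d=0 → +e1, X_10=(-3)
t=10: X=(-3), d=0 → +e1, X_11=(-2)
t=11: X=(-2), d=0 → +e1, X_12=(-1)
t=12: X=(-1), d=1 → -e1, X_13=(-2)
t=13: X=(-2), d=0 → +e1, X_14=(-1)
t=14: X=(-1), d=0 → +e1, X_15=(0)
t=15: X=(0), d=1 → -e1, X_16=(-1)
t=16: X=(-1), d=1 → -e1, X_17=(-2)

(-2)


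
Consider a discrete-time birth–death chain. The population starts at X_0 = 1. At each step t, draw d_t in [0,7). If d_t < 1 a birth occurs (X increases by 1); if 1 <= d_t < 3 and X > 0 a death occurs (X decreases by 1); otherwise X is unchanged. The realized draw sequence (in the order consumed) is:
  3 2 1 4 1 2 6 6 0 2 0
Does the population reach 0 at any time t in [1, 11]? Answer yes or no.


t=0: X=1, d=3 → hold, X_1=1
t=1: X=1, d=2 → death, X_2=0
t=2: X=0, d=1 → hold, X_3=0
t=3: X=0, d=4 → hold, X_4=0
t=4: X=0, d=1 → hold, X_5=0
t=5: X=0, d=2 → hold, X_6=0
t=6: X=0, d=6 → hold, X_7=0
t=7: X=0, d=6 → hold, X_8=0
t=8: X=0, d=0 → birth, X_9=1
t=9: X=1, d=2 → death, X_10=0
t=10: X=0, d=0 → birth, X_11=1

yes


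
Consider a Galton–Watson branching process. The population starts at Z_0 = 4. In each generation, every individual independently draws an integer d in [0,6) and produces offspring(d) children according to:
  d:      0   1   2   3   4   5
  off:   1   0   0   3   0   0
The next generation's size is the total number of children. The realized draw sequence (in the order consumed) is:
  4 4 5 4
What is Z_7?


0

gen 0: Z_0=4, draws=[4, 4, 5, 4], offspring=[0, 0, 0, 0], Z_1=0
gen 1: Z_1=0, draws=[], offspring=[], Z_2=0
gen 2: Z_2=0, draws=[], offspring=[], Z_3=0
gen 3: Z_3=0, draws=[], offspring=[], Z_4=0
gen 4: Z_4=0, draws=[], offspring=[], Z_5=0
gen 5: Z_5=0, draws=[], offspring=[], Z_6=0
gen 6: Z_6=0, draws=[], offspring=[], Z_7=0


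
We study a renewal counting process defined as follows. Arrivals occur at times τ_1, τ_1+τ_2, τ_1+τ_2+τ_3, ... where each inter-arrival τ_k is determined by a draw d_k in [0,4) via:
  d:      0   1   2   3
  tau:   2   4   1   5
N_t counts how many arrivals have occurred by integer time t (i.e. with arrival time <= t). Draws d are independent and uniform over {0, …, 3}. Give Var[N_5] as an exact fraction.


579559/1048576

Inter-arrival values over d=0..3: [2, 4, 1, 5]
Each d has probability 1/4, so the pmf of τ is: f(1) = 1/4, f(2) = 1/4, f(4) = 1/4, f(5) = 1/4
Let p_n(j) = P(N_n = j), with p_0 = [1]. Condition on τ_1: p_n(0) = P(τ > n), and for j >= 1, p_n(j) = Σ_{k<=n} f(k)·p_{n−k}(j−1)
p_1 = [3/4, 1/4]  (j = 0..1)
p_2 = [1/2, 7/16, 1/16]  (j = 0..2)
p_3 = [1/2, 5/16, 11/64, 1/64]  (j = 0..3)
p_4 = [1/4, 1/2, 3/16, 15/256, 1/256]  (j = 0..4)
p_5 = [0, 5/8, 17/64, 23/256, 19/1024, 1/1024]  (j = 0..5)
E[N_5] = Σ j·p_5(j) = 1541/1024;  E[N_5²] = Σ j²·p_5(j) = 2885/1024
Var[N_5] = 2885/1024 − (1541/1024)² = 579559/1048576


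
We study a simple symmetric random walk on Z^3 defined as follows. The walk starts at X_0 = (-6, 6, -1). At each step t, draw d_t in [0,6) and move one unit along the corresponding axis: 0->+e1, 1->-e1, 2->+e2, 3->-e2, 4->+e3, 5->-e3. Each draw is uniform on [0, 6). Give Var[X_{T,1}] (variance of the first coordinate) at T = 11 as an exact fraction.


11/3

Outcome values over d=0..5: [1, -1, 0, 0, 0, 0]
Σy = 0, Σy² = 2, M = 6
μ = 0/6 = 0,  σ² = 2/6 − (0)² = 1/3
Independent increments: Var[X_11] = 11·σ² = 11·(1/3) = 11/3


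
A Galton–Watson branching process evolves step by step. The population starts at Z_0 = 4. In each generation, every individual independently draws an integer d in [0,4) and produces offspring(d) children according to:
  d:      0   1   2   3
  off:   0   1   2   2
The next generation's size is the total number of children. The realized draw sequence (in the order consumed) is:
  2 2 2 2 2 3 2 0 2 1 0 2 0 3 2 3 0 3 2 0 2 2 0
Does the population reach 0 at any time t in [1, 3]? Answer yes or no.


gen 0: Z_0=4, draws=[2, 2, 2, 2], offspring=[2, 2, 2, 2], Z_1=8
gen 1: Z_1=8, draws=[2, 3, 2, 0, 2, 1, 0, 2], offspring=[2, 2, 2, 0, 2, 1, 0, 2], Z_2=11
gen 2: Z_2=11, draws=[0, 3, 2, 3, 0, 3, 2, 0, 2, 2, 0], offspring=[0, 2, 2, 2, 0, 2, 2, 0, 2, 2, 0], Z_3=14

no


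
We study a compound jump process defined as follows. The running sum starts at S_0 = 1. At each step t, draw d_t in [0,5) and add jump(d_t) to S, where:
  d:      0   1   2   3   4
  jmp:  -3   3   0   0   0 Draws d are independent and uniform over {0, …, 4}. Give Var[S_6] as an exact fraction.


108/5

Outcome values over d=0..4: [-3, 3, 0, 0, 0]
Σy = 0, Σy² = 18, M = 5
μ = 0/5 = 0,  σ² = 18/5 − (0)² = 18/5
Independent increments: Var[S_6] = 6·σ² = 6·(18/5) = 108/5


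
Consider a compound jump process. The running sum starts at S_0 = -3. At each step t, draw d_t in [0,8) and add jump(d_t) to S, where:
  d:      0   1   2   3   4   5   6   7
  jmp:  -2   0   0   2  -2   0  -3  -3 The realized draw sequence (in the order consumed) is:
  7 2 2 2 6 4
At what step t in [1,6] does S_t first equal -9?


t=0: S=-3, d=7, jump=-3, S_1=-6
t=1: S=-6, d=2, jump=0, S_2=-6
t=2: S=-6, d=2, jump=0, S_3=-6
t=3: S=-6, d=2, jump=0, S_4=-6
t=4: S=-6, d=6, jump=-3, S_5=-9
t=5: S=-9, d=4, jump=-2, S_6=-11

5


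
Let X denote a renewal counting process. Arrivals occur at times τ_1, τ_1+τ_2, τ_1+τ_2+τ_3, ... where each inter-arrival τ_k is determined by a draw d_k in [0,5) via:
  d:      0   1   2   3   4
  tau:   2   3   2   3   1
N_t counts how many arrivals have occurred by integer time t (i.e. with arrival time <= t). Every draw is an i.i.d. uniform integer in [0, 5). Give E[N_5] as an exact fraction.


6421/3125

Inter-arrival values over d=0..4: [2, 3, 2, 3, 1]
Each d has probability 1/5, so the pmf of τ is: f(1) = 1/5, f(2) = 2/5, f(3) = 2/5
Renewal equation for m(n) = E[N_n]: condition on τ_1 = k (if k <= n, one arrival plus a fresh copy on the remaining n−k steps): m(n) = F(n) + Σ_{k<=n} f(k)·m(n−k), where F(n) = P(τ <= n) and m(0) = 0
m(1) = F(1) = 1/5
m(2) = F(2) + f(1)·m(1) = 3/5 + 1/5·1/5 = 16/25
m(3) = F(3) + f(1)·m(2) + f(2)·m(1) = 1 + 1/5·16/25 + 2/5·1/5 = 151/125
m(4) = F(4) + f(1)·m(3) + f(2)·m(2) + f(3)·m(1) = 1 + 1/5·151/125 + 2/5·16/25 + 2/5·1/5 = 986/625
m(5) = F(5) + f(1)·m(4) + f(2)·m(3) + f(3)·m(2) = 1 + 1/5·986/625 + 2/5·151/125 + 2/5·16/25 = 6421/3125
E[N_5] = m(5) = 6421/3125


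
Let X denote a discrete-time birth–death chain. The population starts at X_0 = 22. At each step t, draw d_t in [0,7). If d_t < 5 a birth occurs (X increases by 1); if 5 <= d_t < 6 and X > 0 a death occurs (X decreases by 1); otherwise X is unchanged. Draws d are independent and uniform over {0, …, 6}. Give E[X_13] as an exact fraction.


206/7

X can drop by at most 1 per step and X_0 = 22 > T = 13, so X_t >= 22 − t >= 9 > 0 for every t <= 13: the floor at 0 (the 'and X > 0' condition) never binds. Hence X_13 = X_0 + Σ_{t<13} Y_t with i.i.d. increments Y_t = y(d_t) ∈ {+1, −1, 0}.
Outcome values over d=0..6: [1, 1, 1, 1, 1, -1, 0]
Σy = 4, Σy² = 6, M = 7
μ = 4/7 = 4/7,  σ² = 6/7 − (4/7)² = 26/49
E[X_13] = 22 + 13·(4/7) = 206/7


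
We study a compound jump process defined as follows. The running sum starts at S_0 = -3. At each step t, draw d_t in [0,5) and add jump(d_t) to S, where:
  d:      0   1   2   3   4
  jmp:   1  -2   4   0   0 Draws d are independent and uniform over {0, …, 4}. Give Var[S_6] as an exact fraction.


576/25

Outcome values over d=0..4: [1, -2, 4, 0, 0]
Σy = 3, Σy² = 21, M = 5
μ = 3/5 = 3/5,  σ² = 21/5 − (3/5)² = 96/25
Independent increments: Var[S_6] = 6·σ² = 6·(96/25) = 576/25


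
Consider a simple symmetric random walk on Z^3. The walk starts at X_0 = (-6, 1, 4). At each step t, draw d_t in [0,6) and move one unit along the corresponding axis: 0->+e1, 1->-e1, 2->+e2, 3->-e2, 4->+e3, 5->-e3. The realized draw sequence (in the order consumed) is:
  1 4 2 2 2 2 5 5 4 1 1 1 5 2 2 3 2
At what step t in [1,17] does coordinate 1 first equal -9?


11

t=0: X=(-6, 1, 4), d=1 → -e1, X_1=(-7, 1, 4)
t=1: X=(-7, 1, 4), d=4 → +e3, X_2=(-7, 1, 5)
t=2: X=(-7, 1, 5), d=2 → +e2, X_3=(-7, 2, 5)
t=3: X=(-7, 2, 5), d=2 → +e2, X_4=(-7, 3, 5)
t=4: X=(-7, 3, 5), d=2 → +e2, X_5=(-7, 4, 5)
t=5: X=(-7, 4, 5), d=2 → +e2, X_6=(-7, 5, 5)
t=6: X=(-7, 5, 5), d=5 → -e3, X_7=(-7, 5, 4)
t=7: X=(-7, 5, 4), d=5 → -e3, X_8=(-7, 5, 3)
t=8: X=(-7, 5, 3), d=4 → +e3, X_9=(-7, 5, 4)
t=9: X=(-7, 5, 4), d=1 → -e1, X_10=(-8, 5, 4)
t=10: X=(-8, 5, 4), d=1 → -e1, X_11=(-9, 5, 4)
t=11: X=(-9, 5, 4), d=1 → -e1, X_12=(-10, 5, 4)
t=12: X=(-10, 5, 4), d=5 → -e3, X_13=(-10, 5, 3)
t=13: X=(-10, 5, 3), d=2 → +e2, X_14=(-10, 6, 3)
t=14: X=(-10, 6, 3), d=2 → +e2, X_15=(-10, 7, 3)
t=15: X=(-10, 7, 3), d=3 → -e2, X_16=(-10, 6, 3)
t=16: X=(-10, 6, 3), d=2 → +e2, X_17=(-10, 7, 3)


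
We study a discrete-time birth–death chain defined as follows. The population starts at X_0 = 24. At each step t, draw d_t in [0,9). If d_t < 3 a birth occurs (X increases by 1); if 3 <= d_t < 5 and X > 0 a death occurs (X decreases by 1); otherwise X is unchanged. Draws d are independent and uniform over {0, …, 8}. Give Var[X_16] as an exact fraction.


X can drop by at most 1 per step and X_0 = 24 > T = 16, so X_t >= 24 − t >= 8 > 0 for every t <= 16: the floor at 0 (the 'and X > 0' condition) never binds. Hence X_16 = X_0 + Σ_{t<16} Y_t with i.i.d. increments Y_t = y(d_t) ∈ {+1, −1, 0}.
Outcome values over d=0..8: [1, 1, 1, -1, -1, 0, 0, 0, 0]
Σy = 1, Σy² = 5, M = 9
μ = 1/9 = 1/9,  σ² = 5/9 − (1/9)² = 44/81
Independent increments: Var[X_16] = 16·σ² = 16·(44/81) = 704/81

704/81


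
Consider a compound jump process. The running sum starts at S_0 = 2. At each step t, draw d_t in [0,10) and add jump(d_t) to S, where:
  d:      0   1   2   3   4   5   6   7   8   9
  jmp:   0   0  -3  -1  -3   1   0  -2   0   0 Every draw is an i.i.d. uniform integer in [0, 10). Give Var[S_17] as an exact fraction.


748/25

Outcome values over d=0..9: [0, 0, -3, -1, -3, 1, 0, -2, 0, 0]
Σy = -8, Σy² = 24, M = 10
μ = -8/10 = -4/5,  σ² = 24/10 − (-4/5)² = 44/25
Independent increments: Var[S_17] = 17·σ² = 17·(44/25) = 748/25


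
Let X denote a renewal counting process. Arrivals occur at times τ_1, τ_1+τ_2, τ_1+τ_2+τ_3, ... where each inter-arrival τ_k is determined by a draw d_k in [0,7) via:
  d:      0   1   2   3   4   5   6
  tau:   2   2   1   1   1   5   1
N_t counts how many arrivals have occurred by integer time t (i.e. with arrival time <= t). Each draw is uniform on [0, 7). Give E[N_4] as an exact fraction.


5198/2401

Inter-arrival values over d=0..6: [2, 2, 1, 1, 1, 5, 1]
Each d has probability 1/7, so the pmf of τ is: f(1) = 4/7, f(2) = 2/7, f(5) = 1/7
Renewal equation for m(n) = E[N_n]: condition on τ_1 = k (if k <= n, one arrival plus a fresh copy on the remaining n−k steps): m(n) = F(n) + Σ_{k<=n} f(k)·m(n−k), where F(n) = P(τ <= n) and m(0) = 0
m(1) = F(1) = 4/7
m(2) = F(2) + f(1)·m(1) = 6/7 + 4/7·4/7 = 58/49
m(3) = F(3) + f(1)·m(2) + f(2)·m(1) = 6/7 + 4/7·58/49 + 2/7·4/7 = 582/343
m(4) = F(4) + f(1)·m(3) + f(2)·m(2) = 6/7 + 4/7·582/343 + 2/7·58/49 = 5198/2401
E[N_4] = m(4) = 5198/2401


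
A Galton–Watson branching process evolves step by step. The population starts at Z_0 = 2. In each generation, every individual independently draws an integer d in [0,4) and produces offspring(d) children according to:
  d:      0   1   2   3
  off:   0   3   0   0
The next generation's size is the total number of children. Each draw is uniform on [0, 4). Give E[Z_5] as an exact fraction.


243/512

Outcome values over d=0..3: [0, 3, 0, 0]
Σy = 3, Σy² = 9, M = 4
μ = 3/4 = 3/4,  σ² = 9/4 − (3/4)² = 27/16
E[Z_0] = 2
E[Z_1] = 3/4·E[Z_0] = 3/2
E[Z_2] = 3/4·E[Z_1] = 9/8
E[Z_3] = 3/4·E[Z_2] = 27/32
E[Z_4] = 3/4·E[Z_3] = 81/128
E[Z_5] = 3/4·E[Z_4] = 243/512


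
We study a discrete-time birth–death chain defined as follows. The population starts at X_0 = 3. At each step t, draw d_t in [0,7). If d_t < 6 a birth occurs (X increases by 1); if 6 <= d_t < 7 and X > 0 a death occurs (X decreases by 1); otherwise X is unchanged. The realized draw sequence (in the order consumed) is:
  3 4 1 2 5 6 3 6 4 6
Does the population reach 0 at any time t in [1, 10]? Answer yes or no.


no

t=0: X=3, d=3 → birth, X_1=4
t=1: X=4, d=4 → birth, X_2=5
t=2: X=5, d=1 → birth, X_3=6
t=3: X=6, d=2 → birth, X_4=7
t=4: X=7, d=5 → birth, X_5=8
t=5: X=8, d=6 → death, X_6=7
t=6: X=7, d=3 → birth, X_7=8
t=7: X=8, d=6 → death, X_8=7
t=8: X=7, d=4 → birth, X_9=8
t=9: X=8, d=6 → death, X_10=7


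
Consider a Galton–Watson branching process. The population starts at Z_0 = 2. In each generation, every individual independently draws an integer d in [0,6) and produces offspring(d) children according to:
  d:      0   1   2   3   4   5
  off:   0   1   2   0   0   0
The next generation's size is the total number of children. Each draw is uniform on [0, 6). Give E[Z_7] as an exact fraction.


1/64

Outcome values over d=0..5: [0, 1, 2, 0, 0, 0]
Σy = 3, Σy² = 5, M = 6
μ = 3/6 = 1/2,  σ² = 5/6 − (1/2)² = 7/12
E[Z_0] = 2
E[Z_1] = 1/2·E[Z_0] = 1
E[Z_2] = 1/2·E[Z_1] = 1/2
E[Z_3] = 1/2·E[Z_2] = 1/4
E[Z_4] = 1/2·E[Z_3] = 1/8
E[Z_5] = 1/2·E[Z_4] = 1/16
E[Z_6] = 1/2·E[Z_5] = 1/32
E[Z_7] = 1/2·E[Z_6] = 1/64


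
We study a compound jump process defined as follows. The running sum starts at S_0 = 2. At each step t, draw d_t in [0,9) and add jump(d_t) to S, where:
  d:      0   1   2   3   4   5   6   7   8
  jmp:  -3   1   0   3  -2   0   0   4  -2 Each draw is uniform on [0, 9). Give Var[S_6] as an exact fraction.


772/27

Outcome values over d=0..8: [-3, 1, 0, 3, -2, 0, 0, 4, -2]
Σy = 1, Σy² = 43, M = 9
μ = 1/9 = 1/9,  σ² = 43/9 − (1/9)² = 386/81
Independent increments: Var[S_6] = 6·σ² = 6·(386/81) = 772/27


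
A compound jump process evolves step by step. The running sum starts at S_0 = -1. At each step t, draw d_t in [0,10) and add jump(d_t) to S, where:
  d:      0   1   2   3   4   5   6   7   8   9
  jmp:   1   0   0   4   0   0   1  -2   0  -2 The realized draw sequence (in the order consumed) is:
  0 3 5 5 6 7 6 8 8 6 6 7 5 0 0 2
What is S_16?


6

t=0: S=-1, d=0, jump=1, S_1=0
t=1: S=0, d=3, jump=4, S_2=4
t=2: S=4, d=5, jump=0, S_3=4
t=3: S=4, d=5, jump=0, S_4=4
t=4: S=4, d=6, jump=1, S_5=5
t=5: S=5, d=7, jump=-2, S_6=3
t=6: S=3, d=6, jump=1, S_7=4
t=7: S=4, d=8, jump=0, S_8=4
t=8: S=4, d=8, jump=0, S_9=4
t=9: S=4, d=6, jump=1, S_10=5
t=10: S=5, d=6, jump=1, S_11=6
t=11: S=6, d=7, jump=-2, S_12=4
t=12: S=4, d=5, jump=0, S_13=4
t=13: S=4, d=0, jump=1, S_14=5
t=14: S=5, d=0, jump=1, S_15=6
t=15: S=6, d=2, jump=0, S_16=6


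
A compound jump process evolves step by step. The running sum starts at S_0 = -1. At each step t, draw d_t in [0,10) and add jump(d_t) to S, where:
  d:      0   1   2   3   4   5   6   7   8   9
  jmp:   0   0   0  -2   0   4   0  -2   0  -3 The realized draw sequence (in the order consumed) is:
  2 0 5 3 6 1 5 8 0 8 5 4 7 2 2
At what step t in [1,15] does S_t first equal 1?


4

t=0: S=-1, d=2, jump=0, S_1=-1
t=1: S=-1, d=0, jump=0, S_2=-1
t=2: S=-1, d=5, jump=4, S_3=3
t=3: S=3, d=3, jump=-2, S_4=1
t=4: S=1, d=6, jump=0, S_5=1
t=5: S=1, d=1, jump=0, S_6=1
t=6: S=1, d=5, jump=4, S_7=5
t=7: S=5, d=8, jump=0, S_8=5
t=8: S=5, d=0, jump=0, S_9=5
t=9: S=5, d=8, jump=0, S_10=5
t=10: S=5, d=5, jump=4, S_11=9
t=11: S=9, d=4, jump=0, S_12=9
t=12: S=9, d=7, jump=-2, S_13=7
t=13: S=7, d=2, jump=0, S_14=7
t=14: S=7, d=2, jump=0, S_15=7


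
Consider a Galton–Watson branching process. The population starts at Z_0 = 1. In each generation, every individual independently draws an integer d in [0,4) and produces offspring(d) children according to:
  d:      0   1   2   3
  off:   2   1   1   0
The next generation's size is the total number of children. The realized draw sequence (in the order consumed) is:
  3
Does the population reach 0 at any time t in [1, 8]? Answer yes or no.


gen 0: Z_0=1, draws=[3], offspring=[0], Z_1=0
gen 1: Z_1=0, draws=[], offspring=[], Z_2=0
gen 2: Z_2=0, draws=[], offspring=[], Z_3=0
gen 3: Z_3=0, draws=[], offspring=[], Z_4=0
gen 4: Z_4=0, draws=[], offspring=[], Z_5=0
gen 5: Z_5=0, draws=[], offspring=[], Z_6=0
gen 6: Z_6=0, draws=[], offspring=[], Z_7=0
gen 7: Z_7=0, draws=[], offspring=[], Z_8=0

yes


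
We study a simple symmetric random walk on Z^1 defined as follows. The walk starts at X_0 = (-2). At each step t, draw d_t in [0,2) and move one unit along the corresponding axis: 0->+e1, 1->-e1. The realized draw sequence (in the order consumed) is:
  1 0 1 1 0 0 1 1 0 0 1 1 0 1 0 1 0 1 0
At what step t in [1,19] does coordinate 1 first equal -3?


t=0: X=(-2), d=1 → -e1, X_1=(-3)
t=1: X=(-3), d=0 → +e1, X_2=(-2)
t=2: X=(-2), d=1 → -e1, X_3=(-3)
t=3: X=(-3), d=1 → -e1, X_4=(-4)
t=4: X=(-4), d=0 → +e1, X_5=(-3)
t=5: X=(-3), d=0 → +e1, X_6=(-2)
t=6: X=(-2), d=1 → -e1, X_7=(-3)
t=7: X=(-3), d=1 → -e1, X_8=(-4)
t=8: X=(-4), d=0 → +e1, X_9=(-3)
t=9: X=(-3), d=0 → +e1, X_10=(-2)
t=10: X=(-2), d=1 → -e1, X_11=(-3)
t=11: X=(-3), d=1 → -e1, X_12=(-4)
t=12: X=(-4), d=0 → +e1, X_13=(-3)
t=13: X=(-3), d=1 → -e1, X_14=(-4)
t=14: X=(-4), d=0 → +e1, X_15=(-3)
t=15: X=(-3), d=1 → -e1, X_16=(-4)
t=16: X=(-4), d=0 → +e1, X_17=(-3)
t=17: X=(-3), d=1 → -e1, X_18=(-4)
t=18: X=(-4), d=0 → +e1, X_19=(-3)

1


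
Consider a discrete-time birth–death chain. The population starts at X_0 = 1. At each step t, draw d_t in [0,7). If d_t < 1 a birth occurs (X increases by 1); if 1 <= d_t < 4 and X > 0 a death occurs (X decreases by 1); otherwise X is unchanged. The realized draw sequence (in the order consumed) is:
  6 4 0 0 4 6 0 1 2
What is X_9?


t=0: X=1, d=6 → hold, X_1=1
t=1: X=1, d=4 → hold, X_2=1
t=2: X=1, d=0 → birth, X_3=2
t=3: X=2, d=0 → birth, X_4=3
t=4: X=3, d=4 → hold, X_5=3
t=5: X=3, d=6 → hold, X_6=3
t=6: X=3, d=0 → birth, X_7=4
t=7: X=4, d=1 → death, X_8=3
t=8: X=3, d=2 → death, X_9=2

2


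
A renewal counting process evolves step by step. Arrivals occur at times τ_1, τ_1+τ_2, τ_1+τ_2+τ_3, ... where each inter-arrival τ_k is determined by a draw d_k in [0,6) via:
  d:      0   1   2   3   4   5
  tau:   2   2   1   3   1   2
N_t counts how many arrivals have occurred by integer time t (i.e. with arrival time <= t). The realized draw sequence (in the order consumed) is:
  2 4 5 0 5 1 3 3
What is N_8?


draw d_1=2: τ_1=1, arrival time A_1=1
draw d_2=4: τ_2=1, arrival time A_2=2
draw d_3=5: τ_3=2, arrival time A_3=4
draw d_4=0: τ_4=2, arrival time A_4=6
draw d_5=5: τ_5=2, arrival time A_5=8
draw d_6=1: τ_6=2, arrival time A_6=10
draw d_7=3: τ_7=3, arrival time A_7=13
draw d_8=3: τ_8=3, arrival time A_8=16
N_t over t=0..8: 0:0 1:1 2:2 3:2 4:3 5:3 6:4 7:4 8:5

5


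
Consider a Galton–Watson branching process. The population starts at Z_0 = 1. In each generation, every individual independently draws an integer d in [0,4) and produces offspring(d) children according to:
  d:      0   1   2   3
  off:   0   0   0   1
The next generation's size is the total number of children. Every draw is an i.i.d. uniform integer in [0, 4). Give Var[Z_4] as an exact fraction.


Outcome values over d=0..3: [0, 0, 0, 1]
Σy = 1, Σy² = 1, M = 4
μ = 1/4 = 1/4,  σ² = 1/4 − (1/4)² = 3/16
V_0 = 0, E_0 = 1
V_1 = 3/16·E_0 + (1/4)²·V_0 = 3/16;  E_1 = 1/4
V_2 = 3/16·E_1 + (1/4)²·V_1 = 15/256;  E_2 = 1/16
V_3 = 3/16·E_2 + (1/4)²·V_2 = 63/4096;  E_3 = 1/64
V_4 = 3/16·E_3 + (1/4)²·V_3 = 255/65536;  E_4 = 1/256

255/65536


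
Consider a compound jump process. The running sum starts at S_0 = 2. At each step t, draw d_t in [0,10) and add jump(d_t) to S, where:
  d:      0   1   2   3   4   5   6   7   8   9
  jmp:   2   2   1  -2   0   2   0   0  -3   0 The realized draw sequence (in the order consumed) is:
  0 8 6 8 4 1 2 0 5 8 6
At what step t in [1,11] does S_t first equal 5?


9

t=0: S=2, d=0, jump=2, S_1=4
t=1: S=4, d=8, jump=-3, S_2=1
t=2: S=1, d=6, jump=0, S_3=1
t=3: S=1, d=8, jump=-3, S_4=-2
t=4: S=-2, d=4, jump=0, S_5=-2
t=5: S=-2, d=1, jump=2, S_6=0
t=6: S=0, d=2, jump=1, S_7=1
t=7: S=1, d=0, jump=2, S_8=3
t=8: S=3, d=5, jump=2, S_9=5
t=9: S=5, d=8, jump=-3, S_10=2
t=10: S=2, d=6, jump=0, S_11=2


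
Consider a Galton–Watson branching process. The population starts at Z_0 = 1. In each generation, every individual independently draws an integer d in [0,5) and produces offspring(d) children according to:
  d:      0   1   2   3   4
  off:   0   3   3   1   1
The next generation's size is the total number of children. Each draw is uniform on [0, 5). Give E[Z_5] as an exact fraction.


32768/3125

Outcome values over d=0..4: [0, 3, 3, 1, 1]
Σy = 8, Σy² = 20, M = 5
μ = 8/5 = 8/5,  σ² = 20/5 − (8/5)² = 36/25
E[Z_0] = 1
E[Z_1] = 8/5·E[Z_0] = 8/5
E[Z_2] = 8/5·E[Z_1] = 64/25
E[Z_3] = 8/5·E[Z_2] = 512/125
E[Z_4] = 8/5·E[Z_3] = 4096/625
E[Z_5] = 8/5·E[Z_4] = 32768/3125


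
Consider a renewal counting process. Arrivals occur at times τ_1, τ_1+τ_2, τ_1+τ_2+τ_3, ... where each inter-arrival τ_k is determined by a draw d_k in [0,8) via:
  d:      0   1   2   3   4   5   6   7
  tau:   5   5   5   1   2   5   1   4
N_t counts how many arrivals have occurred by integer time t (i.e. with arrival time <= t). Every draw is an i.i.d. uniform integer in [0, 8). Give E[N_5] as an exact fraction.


Inter-arrival values over d=0..7: [5, 5, 5, 1, 2, 5, 1, 4]
Each d has probability 1/8, so the pmf of τ is: f(1) = 1/4, f(2) = 1/8, f(4) = 1/8, f(5) = 1/2
Renewal equation for m(n) = E[N_n]: condition on τ_1 = k (if k <= n, one arrival plus a fresh copy on the remaining n−k steps): m(n) = F(n) + Σ_{k<=n} f(k)·m(n−k), where F(n) = P(τ <= n) and m(0) = 0
m(1) = F(1) = 1/4
m(2) = F(2) + f(1)·m(1) = 3/8 + 1/4·1/4 = 7/16
m(3) = F(3) + f(1)·m(2) + f(2)·m(1) = 3/8 + 1/4·7/16 + 1/8·1/4 = 33/64
m(4) = F(4) + f(1)·m(3) + f(2)·m(2) = 1/2 + 1/4·33/64 + 1/8·7/16 = 175/256
m(5) = F(5) + f(1)·m(4) + f(2)·m(3) + f(4)·m(1) = 1 + 1/4·175/256 + 1/8·33/64 + 1/8·1/4 = 1297/1024
E[N_5] = m(5) = 1297/1024

1297/1024


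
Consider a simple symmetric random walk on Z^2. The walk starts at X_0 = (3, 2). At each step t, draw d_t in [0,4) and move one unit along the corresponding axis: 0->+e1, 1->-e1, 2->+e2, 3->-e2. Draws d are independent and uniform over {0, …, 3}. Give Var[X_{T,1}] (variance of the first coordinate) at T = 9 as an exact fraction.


Outcome values over d=0..3: [1, -1, 0, 0]
Σy = 0, Σy² = 2, M = 4
μ = 0/4 = 0,  σ² = 2/4 − (0)² = 1/2
Independent increments: Var[X_9] = 9·σ² = 9·(1/2) = 9/2

9/2


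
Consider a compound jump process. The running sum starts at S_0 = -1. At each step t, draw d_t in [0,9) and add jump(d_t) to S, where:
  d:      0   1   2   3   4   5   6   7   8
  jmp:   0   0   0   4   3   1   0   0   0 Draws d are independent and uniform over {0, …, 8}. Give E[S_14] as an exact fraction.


Outcome values over d=0..8: [0, 0, 0, 4, 3, 1, 0, 0, 0]
Σy = 8, Σy² = 26, M = 9
μ = 8/9 = 8/9,  σ² = 26/9 − (8/9)² = 170/81
E[S_14] = -1 + 14·(8/9) = 103/9

103/9


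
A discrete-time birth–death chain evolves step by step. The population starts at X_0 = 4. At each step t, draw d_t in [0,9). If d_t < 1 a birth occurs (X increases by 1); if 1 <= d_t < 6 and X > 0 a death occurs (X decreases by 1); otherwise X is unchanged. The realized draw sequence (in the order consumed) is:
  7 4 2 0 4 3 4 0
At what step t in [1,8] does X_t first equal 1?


6

t=0: X=4, d=7 → hold, X_1=4
t=1: X=4, d=4 → death, X_2=3
t=2: X=3, d=2 → death, X_3=2
t=3: X=2, d=0 → birth, X_4=3
t=4: X=3, d=4 → death, X_5=2
t=5: X=2, d=3 → death, X_6=1
t=6: X=1, d=4 → death, X_7=0
t=7: X=0, d=0 → birth, X_8=1


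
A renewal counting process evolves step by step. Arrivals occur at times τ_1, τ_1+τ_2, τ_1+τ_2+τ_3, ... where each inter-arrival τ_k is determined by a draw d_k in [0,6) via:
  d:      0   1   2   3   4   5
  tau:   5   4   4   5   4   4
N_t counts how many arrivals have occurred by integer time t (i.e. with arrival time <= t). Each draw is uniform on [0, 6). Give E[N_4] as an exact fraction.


2/3

Inter-arrival values over d=0..5: [5, 4, 4, 5, 4, 4]
Each d has probability 1/6, so the pmf of τ is: f(4) = 2/3, f(5) = 1/3
Renewal equation for m(n) = E[N_n]: condition on τ_1 = k (if k <= n, one arrival plus a fresh copy on the remaining n−k steps): m(n) = F(n) + Σ_{k<=n} f(k)·m(n−k), where F(n) = P(τ <= n) and m(0) = 0
m(1) = F(1) = 0
m(2) = F(2) = 0
m(3) = F(3) = 0
m(4) = F(4) = 2/3
E[N_4] = m(4) = 2/3


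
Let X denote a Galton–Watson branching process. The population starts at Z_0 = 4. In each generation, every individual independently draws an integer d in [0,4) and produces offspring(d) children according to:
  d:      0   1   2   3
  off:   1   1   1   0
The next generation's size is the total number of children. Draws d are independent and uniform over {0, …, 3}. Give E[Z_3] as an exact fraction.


Outcome values over d=0..3: [1, 1, 1, 0]
Σy = 3, Σy² = 3, M = 4
μ = 3/4 = 3/4,  σ² = 3/4 − (3/4)² = 3/16
E[Z_0] = 4
E[Z_1] = 3/4·E[Z_0] = 3
E[Z_2] = 3/4·E[Z_1] = 9/4
E[Z_3] = 3/4·E[Z_2] = 27/16

27/16


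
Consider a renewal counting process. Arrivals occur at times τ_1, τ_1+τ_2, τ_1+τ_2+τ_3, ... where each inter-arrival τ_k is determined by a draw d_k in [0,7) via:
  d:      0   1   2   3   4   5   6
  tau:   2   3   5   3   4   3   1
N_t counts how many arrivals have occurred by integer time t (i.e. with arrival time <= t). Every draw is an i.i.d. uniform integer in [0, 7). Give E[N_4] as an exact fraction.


2577/2401

Inter-arrival values over d=0..6: [2, 3, 5, 3, 4, 3, 1]
Each d has probability 1/7, so the pmf of τ is: f(1) = 1/7, f(2) = 1/7, f(3) = 3/7, f(4) = 1/7, f(5) = 1/7
Renewal equation for m(n) = E[N_n]: condition on τ_1 = k (if k <= n, one arrival plus a fresh copy on the remaining n−k steps): m(n) = F(n) + Σ_{k<=n} f(k)·m(n−k), where F(n) = P(τ <= n) and m(0) = 0
m(1) = F(1) = 1/7
m(2) = F(2) + f(1)·m(1) = 2/7 + 1/7·1/7 = 15/49
m(3) = F(3) + f(1)·m(2) + f(2)·m(1) = 5/7 + 1/7·15/49 + 1/7·1/7 = 267/343
m(4) = F(4) + f(1)·m(3) + f(2)·m(2) + f(3)·m(1) = 6/7 + 1/7·267/343 + 1/7·15/49 + 3/7·1/7 = 2577/2401
E[N_4] = m(4) = 2577/2401


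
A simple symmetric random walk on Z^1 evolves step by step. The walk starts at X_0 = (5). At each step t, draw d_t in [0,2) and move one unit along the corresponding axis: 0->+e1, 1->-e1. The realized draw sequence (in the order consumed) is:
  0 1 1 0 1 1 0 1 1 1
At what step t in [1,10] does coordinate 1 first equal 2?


t=0: X=(5), d=0 → +e1, X_1=(6)
t=1: X=(6), d=1 → -e1, X_2=(5)
t=2: X=(5), d=1 → -e1, X_3=(4)
t=3: X=(4), d=0 → +e1, X_4=(5)
t=4: X=(5), d=1 → -e1, X_5=(4)
t=5: X=(4), d=1 → -e1, X_6=(3)
t=6: X=(3), d=0 → +e1, X_7=(4)
t=7: X=(4), d=1 → -e1, X_8=(3)
t=8: X=(3), d=1 → -e1, X_9=(2)
t=9: X=(2), d=1 → -e1, X_10=(1)

9


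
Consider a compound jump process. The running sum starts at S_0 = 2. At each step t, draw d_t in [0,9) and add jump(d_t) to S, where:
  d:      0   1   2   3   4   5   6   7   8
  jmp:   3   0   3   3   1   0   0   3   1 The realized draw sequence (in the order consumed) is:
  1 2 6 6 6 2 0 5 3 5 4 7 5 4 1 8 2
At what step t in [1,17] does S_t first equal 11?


7

t=0: S=2, d=1, jump=0, S_1=2
t=1: S=2, d=2, jump=3, S_2=5
t=2: S=5, d=6, jump=0, S_3=5
t=3: S=5, d=6, jump=0, S_4=5
t=4: S=5, d=6, jump=0, S_5=5
t=5: S=5, d=2, jump=3, S_6=8
t=6: S=8, d=0, jump=3, S_7=11
t=7: S=11, d=5, jump=0, S_8=11
t=8: S=11, d=3, jump=3, S_9=14
t=9: S=14, d=5, jump=0, S_10=14
t=10: S=14, d=4, jump=1, S_11=15
t=11: S=15, d=7, jump=3, S_12=18
t=12: S=18, d=5, jump=0, S_13=18
t=13: S=18, d=4, jump=1, S_14=19
t=14: S=19, d=1, jump=0, S_15=19
t=15: S=19, d=8, jump=1, S_16=20
t=16: S=20, d=2, jump=3, S_17=23


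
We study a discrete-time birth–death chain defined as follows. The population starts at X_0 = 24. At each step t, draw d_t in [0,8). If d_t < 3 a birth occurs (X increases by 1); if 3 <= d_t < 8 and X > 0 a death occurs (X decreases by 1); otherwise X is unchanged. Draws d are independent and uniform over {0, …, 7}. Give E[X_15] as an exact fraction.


81/4

X can drop by at most 1 per step and X_0 = 24 > T = 15, so X_t >= 24 − t >= 9 > 0 for every t <= 15: the floor at 0 (the 'and X > 0' condition) never binds. Hence X_15 = X_0 + Σ_{t<15} Y_t with i.i.d. increments Y_t = y(d_t) ∈ {+1, −1, 0}.
Outcome values over d=0..7: [1, 1, 1, -1, -1, -1, -1, -1]
Σy = -2, Σy² = 8, M = 8
μ = -2/8 = -1/4,  σ² = 8/8 − (-1/4)² = 15/16
E[X_15] = 24 + 15·(-1/4) = 81/4


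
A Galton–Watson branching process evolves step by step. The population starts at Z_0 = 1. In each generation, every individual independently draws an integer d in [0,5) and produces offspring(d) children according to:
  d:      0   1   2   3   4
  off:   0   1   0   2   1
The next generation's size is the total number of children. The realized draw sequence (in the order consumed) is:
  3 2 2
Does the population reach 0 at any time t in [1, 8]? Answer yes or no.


yes

gen 0: Z_0=1, draws=[3], offspring=[2], Z_1=2
gen 1: Z_1=2, draws=[2, 2], offspring=[0, 0], Z_2=0
gen 2: Z_2=0, draws=[], offspring=[], Z_3=0
gen 3: Z_3=0, draws=[], offspring=[], Z_4=0
gen 4: Z_4=0, draws=[], offspring=[], Z_5=0
gen 5: Z_5=0, draws=[], offspring=[], Z_6=0
gen 6: Z_6=0, draws=[], offspring=[], Z_7=0
gen 7: Z_7=0, draws=[], offspring=[], Z_8=0


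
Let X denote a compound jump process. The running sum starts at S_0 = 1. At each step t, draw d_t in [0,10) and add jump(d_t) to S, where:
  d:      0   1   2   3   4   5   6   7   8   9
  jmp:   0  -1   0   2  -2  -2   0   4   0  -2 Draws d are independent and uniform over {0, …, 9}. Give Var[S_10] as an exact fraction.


329/10

Outcome values over d=0..9: [0, -1, 0, 2, -2, -2, 0, 4, 0, -2]
Σy = -1, Σy² = 33, M = 10
μ = -1/10 = -1/10,  σ² = 33/10 − (-1/10)² = 329/100
Independent increments: Var[S_10] = 10·σ² = 10·(329/100) = 329/10


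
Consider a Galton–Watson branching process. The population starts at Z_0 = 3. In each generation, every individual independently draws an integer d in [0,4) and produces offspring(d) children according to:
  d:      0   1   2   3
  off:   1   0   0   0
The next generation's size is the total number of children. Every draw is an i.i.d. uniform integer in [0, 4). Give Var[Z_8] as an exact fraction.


196605/4294967296

Outcome values over d=0..3: [1, 0, 0, 0]
Σy = 1, Σy² = 1, M = 4
μ = 1/4 = 1/4,  σ² = 1/4 − (1/4)² = 3/16
V_0 = 0, E_0 = 3
V_1 = 3/16·E_0 + (1/4)²·V_0 = 9/16;  E_1 = 3/4
V_2 = 3/16·E_1 + (1/4)²·V_1 = 45/256;  E_2 = 3/16
V_3 = 3/16·E_2 + (1/4)²·V_2 = 189/4096;  E_3 = 3/64
V_4 = 3/16·E_3 + (1/4)²·V_3 = 765/65536;  E_4 = 3/256
V_5 = 3/16·E_4 + (1/4)²·V_4 = 3069/1048576;  E_5 = 3/1024
V_6 = 3/16·E_5 + (1/4)²·V_5 = 12285/16777216;  E_6 = 3/4096
V_7 = 3/16·E_6 + (1/4)²·V_6 = 49149/268435456;  E_7 = 3/16384
V_8 = 3/16·E_7 + (1/4)²·V_7 = 196605/4294967296;  E_8 = 3/65536


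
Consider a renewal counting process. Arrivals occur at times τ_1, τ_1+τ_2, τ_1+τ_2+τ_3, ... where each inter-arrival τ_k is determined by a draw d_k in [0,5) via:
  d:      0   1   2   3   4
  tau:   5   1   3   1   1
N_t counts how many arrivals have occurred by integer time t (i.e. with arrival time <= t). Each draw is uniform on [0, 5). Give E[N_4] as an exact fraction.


Inter-arrival values over d=0..4: [5, 1, 3, 1, 1]
Each d has probability 1/5, so the pmf of τ is: f(1) = 3/5, f(3) = 1/5, f(5) = 1/5
Renewal equation for m(n) = E[N_n]: condition on τ_1 = k (if k <= n, one arrival plus a fresh copy on the remaining n−k steps): m(n) = F(n) + Σ_{k<=n} f(k)·m(n−k), where F(n) = P(τ <= n) and m(0) = 0
m(1) = F(1) = 3/5
m(2) = F(2) + f(1)·m(1) = 3/5 + 3/5·3/5 = 24/25
m(3) = F(3) + f(1)·m(2) = 4/5 + 3/5·24/25 = 172/125
m(4) = F(4) + f(1)·m(3) + f(3)·m(1) = 4/5 + 3/5·172/125 + 1/5·3/5 = 1091/625
E[N_4] = m(4) = 1091/625

1091/625
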